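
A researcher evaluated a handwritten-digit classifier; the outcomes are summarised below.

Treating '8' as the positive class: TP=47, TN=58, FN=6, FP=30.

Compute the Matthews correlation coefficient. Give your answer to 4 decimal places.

0.5311

MCC = (TP·TN − FP·FN) / √((TP+FP)(TP+FN)(TN+FP)(TN+FN))
Numerator = 47·58 − 30·6 = 2546
Denominator = √(77·53·88·64) = √22984192 = 4794.1831
MCC = 2546 / 4794.1831 = 0.5311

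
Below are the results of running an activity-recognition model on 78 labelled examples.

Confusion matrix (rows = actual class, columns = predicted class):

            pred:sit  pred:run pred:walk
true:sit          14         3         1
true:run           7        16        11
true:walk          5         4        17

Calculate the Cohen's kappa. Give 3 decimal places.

0.407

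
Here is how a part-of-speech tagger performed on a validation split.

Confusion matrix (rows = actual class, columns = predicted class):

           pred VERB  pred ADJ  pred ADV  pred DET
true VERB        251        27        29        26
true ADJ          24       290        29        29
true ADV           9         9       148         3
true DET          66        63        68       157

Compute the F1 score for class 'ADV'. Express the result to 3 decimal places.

0.668

One-vs-rest for 'ADV': TP = diagonal; FP = other classes predicted 'ADV'; FN = 'ADV' predicted as other.
F1 score = 2·TP/(2·TP+FP+FN).
ADV: TP=148, FP=29+29+68=126, FN=9+9+3=21 → 296/443 = 0.6682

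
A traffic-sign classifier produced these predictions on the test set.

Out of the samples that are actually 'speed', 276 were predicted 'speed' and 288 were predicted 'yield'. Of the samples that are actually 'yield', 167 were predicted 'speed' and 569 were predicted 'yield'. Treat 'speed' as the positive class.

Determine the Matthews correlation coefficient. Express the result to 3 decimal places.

0.274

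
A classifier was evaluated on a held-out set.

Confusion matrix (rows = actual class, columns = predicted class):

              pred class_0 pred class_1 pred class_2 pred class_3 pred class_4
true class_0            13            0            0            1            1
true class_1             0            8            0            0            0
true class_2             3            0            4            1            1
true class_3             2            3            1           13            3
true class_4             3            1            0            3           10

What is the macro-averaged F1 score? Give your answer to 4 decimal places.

Per-class F1 score (2·TP/(2·TP+FP+FN)):
  class_0: TP=13, FP=0+3+2+3=8, FN=0+0+1+1=2 → 26/36 = 0.72222
  class_1: TP=8, FP=0+0+3+1=4, FN=0+0+0+0=0 → 16/20 = 0.80000
  class_2: TP=4, FP=0+0+1+0=1, FN=3+0+1+1=5 → 8/14 = 0.57143
  class_3: TP=13, FP=1+0+1+3=5, FN=2+3+1+3=9 → 26/40 = 0.65000
  class_4: TP=10, FP=1+0+1+3=5, FN=3+1+0+3=7 → 20/32 = 0.62500
Macro-F1 score = mean = (0.72222 + 0.80000 + 0.57143 + 0.65000 + 0.62500) / 5 = 0.6737

0.6737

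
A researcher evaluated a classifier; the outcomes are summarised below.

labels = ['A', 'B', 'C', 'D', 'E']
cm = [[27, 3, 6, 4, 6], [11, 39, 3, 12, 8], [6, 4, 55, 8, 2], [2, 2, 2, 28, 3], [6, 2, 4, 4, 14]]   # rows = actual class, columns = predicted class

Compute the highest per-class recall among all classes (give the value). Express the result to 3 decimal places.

Per-class recall (TP/(TP+FN)):
  A: TP=27, FN=3+6+4+6=19 → 27/46 = 0.5870
  B: TP=39, FN=11+3+12+8=34 → 39/73 = 0.5342
  C: TP=55, FN=6+4+8+2=20 → 55/75 = 0.7333
  D: TP=28, FN=2+2+2+3=9 → 28/37 = 0.7568
  E: TP=14, FN=6+2+4+4=16 → 14/30 = 0.4667
Highest is class 'D' with recall = 0.757.

0.757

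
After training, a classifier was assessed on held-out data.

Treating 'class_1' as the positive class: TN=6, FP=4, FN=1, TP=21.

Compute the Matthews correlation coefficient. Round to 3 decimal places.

0.622

MCC = (TP·TN − FP·FN) / √((TP+FP)(TP+FN)(TN+FP)(TN+FN))
Numerator = 21·6 − 4·1 = 122
Denominator = √(25·22·10·7) = √38500 = 196.2142
MCC = 122 / 196.2142 = 0.622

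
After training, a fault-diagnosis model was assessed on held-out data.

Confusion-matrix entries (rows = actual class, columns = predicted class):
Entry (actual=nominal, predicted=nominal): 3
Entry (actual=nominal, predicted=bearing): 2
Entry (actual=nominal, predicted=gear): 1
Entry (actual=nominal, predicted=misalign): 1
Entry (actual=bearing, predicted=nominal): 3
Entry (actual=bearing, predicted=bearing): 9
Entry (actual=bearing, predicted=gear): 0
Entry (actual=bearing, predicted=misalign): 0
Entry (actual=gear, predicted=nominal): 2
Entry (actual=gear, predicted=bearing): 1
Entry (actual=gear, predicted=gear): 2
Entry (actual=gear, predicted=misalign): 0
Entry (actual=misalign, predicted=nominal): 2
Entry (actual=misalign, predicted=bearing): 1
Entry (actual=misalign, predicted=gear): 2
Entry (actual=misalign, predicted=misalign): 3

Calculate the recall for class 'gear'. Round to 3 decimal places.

0.400

Treat 'gear' as positive and all other classes as negative.
recall = TP/(TP+FN).
gear: TP=2, FN=2+1+0=3 → 2/5 = 0.4000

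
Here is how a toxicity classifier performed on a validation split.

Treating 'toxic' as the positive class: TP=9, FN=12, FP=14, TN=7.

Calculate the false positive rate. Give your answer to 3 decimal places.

0.667

FPR = FP/(FP+TN) = 14/(14+7) = 0.667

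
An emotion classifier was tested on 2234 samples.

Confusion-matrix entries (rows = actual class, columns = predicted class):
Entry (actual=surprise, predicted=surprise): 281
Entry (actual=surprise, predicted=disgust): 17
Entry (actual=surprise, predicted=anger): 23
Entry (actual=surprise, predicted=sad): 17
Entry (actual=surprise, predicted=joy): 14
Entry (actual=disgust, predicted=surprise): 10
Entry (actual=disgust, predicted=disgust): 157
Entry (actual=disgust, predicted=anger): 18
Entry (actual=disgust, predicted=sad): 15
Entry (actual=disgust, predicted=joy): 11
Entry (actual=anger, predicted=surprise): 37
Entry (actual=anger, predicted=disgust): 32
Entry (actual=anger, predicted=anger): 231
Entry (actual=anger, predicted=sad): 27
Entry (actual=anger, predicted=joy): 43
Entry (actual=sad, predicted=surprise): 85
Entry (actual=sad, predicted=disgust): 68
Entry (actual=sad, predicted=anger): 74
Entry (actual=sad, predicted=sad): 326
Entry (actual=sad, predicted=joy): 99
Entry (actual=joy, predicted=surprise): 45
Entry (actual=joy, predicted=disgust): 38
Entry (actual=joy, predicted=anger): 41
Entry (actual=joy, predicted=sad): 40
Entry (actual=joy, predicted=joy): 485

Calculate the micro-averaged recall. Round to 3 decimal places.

Micro-averaging pools counts across classes: ΣTP=1480, ΣFP=754, ΣFN=754.
Micro-recall = TP/(TP+FN) on pooled counts = 0.662 (equals overall accuracy in single-label multiclass).

0.662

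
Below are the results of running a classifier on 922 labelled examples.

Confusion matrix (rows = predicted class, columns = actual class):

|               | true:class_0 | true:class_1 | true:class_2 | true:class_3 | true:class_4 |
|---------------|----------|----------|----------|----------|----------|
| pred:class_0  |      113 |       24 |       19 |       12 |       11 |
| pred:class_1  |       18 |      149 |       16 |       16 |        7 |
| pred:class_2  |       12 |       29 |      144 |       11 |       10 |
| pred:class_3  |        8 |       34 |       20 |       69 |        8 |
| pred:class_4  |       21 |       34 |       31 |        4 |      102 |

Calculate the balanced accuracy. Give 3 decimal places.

0.638

Balanced accuracy = mean of per-class recall.
  class_0: recall = 113/172 = 0.6570
  class_1: recall = 149/270 = 0.5519
  class_2: recall = 144/230 = 0.6261
  class_3: recall = 69/112 = 0.6161
  class_4: recall = 102/138 = 0.7391
Mean = (0.6570 + 0.5519 + 0.6261 + 0.6161 + 0.7391) / 5 = 0.638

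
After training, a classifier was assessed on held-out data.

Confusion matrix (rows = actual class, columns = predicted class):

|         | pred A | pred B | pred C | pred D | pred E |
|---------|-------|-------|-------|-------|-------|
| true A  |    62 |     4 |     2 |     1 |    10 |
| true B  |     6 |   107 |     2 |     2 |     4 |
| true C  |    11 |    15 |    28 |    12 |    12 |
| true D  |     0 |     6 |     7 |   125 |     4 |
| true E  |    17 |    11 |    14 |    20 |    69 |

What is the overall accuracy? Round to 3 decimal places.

Accuracy = trace / total = (62+107+28+125+69=391) / 551 = 391/551 = 0.710

0.710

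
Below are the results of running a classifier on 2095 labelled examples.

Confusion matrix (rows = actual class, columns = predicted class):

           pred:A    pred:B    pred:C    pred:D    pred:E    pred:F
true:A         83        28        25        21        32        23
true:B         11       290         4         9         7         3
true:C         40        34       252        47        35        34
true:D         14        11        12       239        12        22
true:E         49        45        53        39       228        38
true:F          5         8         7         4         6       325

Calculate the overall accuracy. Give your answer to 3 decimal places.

Accuracy = trace / total = (83+290+252+239+228+325=1417) / 2095 = 1417/2095 = 0.676

0.676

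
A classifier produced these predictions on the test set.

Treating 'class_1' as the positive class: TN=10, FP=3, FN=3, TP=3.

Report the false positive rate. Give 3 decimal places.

0.231

FPR = FP/(FP+TN) = 3/(3+10) = 0.231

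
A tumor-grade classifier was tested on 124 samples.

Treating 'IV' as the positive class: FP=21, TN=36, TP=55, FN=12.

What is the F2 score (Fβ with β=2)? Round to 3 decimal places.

0.799

Fβ = (1+β²)·TP / ((1+β²)·TP + β²·FN + FP), with β²=4
= 5·55 / (5·55 + 4·12 + 21) = 0.799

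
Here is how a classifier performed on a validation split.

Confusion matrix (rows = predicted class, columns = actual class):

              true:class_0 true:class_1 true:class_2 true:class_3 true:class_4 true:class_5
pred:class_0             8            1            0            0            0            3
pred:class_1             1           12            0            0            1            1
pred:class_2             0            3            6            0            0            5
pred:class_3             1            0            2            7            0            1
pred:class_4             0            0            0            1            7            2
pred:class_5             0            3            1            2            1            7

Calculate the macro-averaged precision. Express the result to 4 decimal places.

0.6219

Per-class precision (TP/(TP+FP)):
  class_0: TP=8, FP=1+0+0+0+3=4 → 8/12 = 0.66667
  class_1: TP=12, FP=1+0+0+1+1=3 → 12/15 = 0.80000
  class_2: TP=6, FP=0+3+0+0+5=8 → 6/14 = 0.42857
  class_3: TP=7, FP=1+0+2+0+1=4 → 7/11 = 0.63636
  class_4: TP=7, FP=0+0+0+1+2=3 → 7/10 = 0.70000
  class_5: TP=7, FP=0+3+1+2+1=7 → 7/14 = 0.50000
Macro-precision = mean = (0.66667 + 0.80000 + 0.42857 + 0.63636 + 0.70000 + 0.50000) / 6 = 0.6219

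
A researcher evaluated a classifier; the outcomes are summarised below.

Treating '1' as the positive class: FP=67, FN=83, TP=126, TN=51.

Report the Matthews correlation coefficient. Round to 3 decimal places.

MCC = (TP·TN − FP·FN) / √((TP+FP)(TP+FN)(TN+FP)(TN+FN))
Numerator = 126·51 − 67·83 = 865
Denominator = √(193·209·118·134) = √637808644 = 25254.8737
MCC = 865 / 25254.8737 = 0.034

0.034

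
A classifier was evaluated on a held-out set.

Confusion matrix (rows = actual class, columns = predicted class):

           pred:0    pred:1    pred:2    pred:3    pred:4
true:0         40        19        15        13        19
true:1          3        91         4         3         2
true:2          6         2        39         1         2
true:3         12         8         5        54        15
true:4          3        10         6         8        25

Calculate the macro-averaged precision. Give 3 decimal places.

0.594

Per-class precision (TP/(TP+FP)):
  0: TP=40, FP=3+6+12+3=24 → 40/64 = 0.6250
  1: TP=91, FP=19+2+8+10=39 → 91/130 = 0.7000
  2: TP=39, FP=15+4+5+6=30 → 39/69 = 0.5652
  3: TP=54, FP=13+3+1+8=25 → 54/79 = 0.6835
  4: TP=25, FP=19+2+2+15=38 → 25/63 = 0.3968
Macro-precision = mean = (0.6250 + 0.7000 + 0.5652 + 0.6835 + 0.3968) / 5 = 0.594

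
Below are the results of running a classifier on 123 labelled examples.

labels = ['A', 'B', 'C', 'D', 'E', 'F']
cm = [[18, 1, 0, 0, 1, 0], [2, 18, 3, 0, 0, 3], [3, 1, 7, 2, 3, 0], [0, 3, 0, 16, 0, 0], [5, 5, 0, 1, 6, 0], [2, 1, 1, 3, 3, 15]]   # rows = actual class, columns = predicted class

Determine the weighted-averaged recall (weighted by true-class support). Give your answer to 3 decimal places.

Per-class recall (TP/(TP+FN)):
  A: TP=18, FN=1+0+0+1+0=2 → 18/20 = 0.9000
  B: TP=18, FN=2+3+0+0+3=8 → 18/26 = 0.6923
  C: TP=7, FN=3+1+2+3+0=9 → 7/16 = 0.4375
  D: TP=16, FN=0+3+0+0+0=3 → 16/19 = 0.8421
  E: TP=6, FN=5+5+0+1+0=11 → 6/17 = 0.3529
  F: TP=15, FN=2+1+1+3+3=10 → 15/25 = 0.6000
Weighted-recall = Σ (supportᵢ/N)·recallᵢ with N=123: (20/123)·0.9000 + (26/123)·0.6923 + (16/123)·0.4375 + (19/123)·0.8421 + (17/123)·0.3529 + (25/123)·0.6000 = 0.650

0.650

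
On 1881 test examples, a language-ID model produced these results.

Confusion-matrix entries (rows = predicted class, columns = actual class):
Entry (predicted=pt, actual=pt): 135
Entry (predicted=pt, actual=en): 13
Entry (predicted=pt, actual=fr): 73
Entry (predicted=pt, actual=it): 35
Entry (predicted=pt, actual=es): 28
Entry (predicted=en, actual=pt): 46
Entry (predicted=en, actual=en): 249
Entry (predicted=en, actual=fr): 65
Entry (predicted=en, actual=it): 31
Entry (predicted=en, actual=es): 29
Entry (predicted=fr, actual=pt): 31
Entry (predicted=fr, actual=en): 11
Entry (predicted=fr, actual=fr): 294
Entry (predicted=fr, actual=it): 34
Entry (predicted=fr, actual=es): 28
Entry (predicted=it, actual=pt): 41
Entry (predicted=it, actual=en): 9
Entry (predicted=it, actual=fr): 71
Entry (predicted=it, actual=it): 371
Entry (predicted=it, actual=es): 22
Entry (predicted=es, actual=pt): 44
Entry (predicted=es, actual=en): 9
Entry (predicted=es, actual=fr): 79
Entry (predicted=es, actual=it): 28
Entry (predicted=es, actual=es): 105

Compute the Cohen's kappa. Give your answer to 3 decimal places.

Observed agreement pₒ = trace/N = 1154/1881 = 0.6135
Expected agreement pₑ = Σ (rowᵢ·colᵢ)/N² = (297·284 + 291·420 + 582·398 + 499·514 + 212·265)/1881² = 0.2122
κ = (pₒ − pₑ)/(1 − pₑ) = (0.6135 − 0.2122)/(1 − 0.2122) = 0.509

0.509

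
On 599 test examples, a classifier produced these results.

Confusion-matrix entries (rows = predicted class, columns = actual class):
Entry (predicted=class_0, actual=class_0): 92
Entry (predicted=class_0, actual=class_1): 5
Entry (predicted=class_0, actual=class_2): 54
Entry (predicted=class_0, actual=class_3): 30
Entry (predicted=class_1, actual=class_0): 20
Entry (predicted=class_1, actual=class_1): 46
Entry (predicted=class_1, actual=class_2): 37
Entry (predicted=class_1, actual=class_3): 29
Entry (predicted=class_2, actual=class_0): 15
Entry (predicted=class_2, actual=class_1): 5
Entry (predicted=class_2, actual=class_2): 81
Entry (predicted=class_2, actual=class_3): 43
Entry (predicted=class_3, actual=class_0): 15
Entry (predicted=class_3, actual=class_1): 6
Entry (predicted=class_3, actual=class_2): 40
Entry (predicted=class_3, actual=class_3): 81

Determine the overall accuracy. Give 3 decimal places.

Accuracy = trace / total = (92+46+81+81=300) / 599 = 300/599 = 0.501

0.501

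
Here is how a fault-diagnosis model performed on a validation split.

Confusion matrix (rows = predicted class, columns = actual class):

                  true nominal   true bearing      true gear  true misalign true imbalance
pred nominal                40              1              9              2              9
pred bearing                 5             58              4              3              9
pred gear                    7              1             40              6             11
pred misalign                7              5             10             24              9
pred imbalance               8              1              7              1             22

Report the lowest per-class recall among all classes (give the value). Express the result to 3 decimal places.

Per-class recall (TP/(TP+FN)):
  nominal: TP=40, FN=5+7+7+8=27 → 40/67 = 0.5970
  bearing: TP=58, FN=1+1+5+1=8 → 58/66 = 0.8788
  gear: TP=40, FN=9+4+10+7=30 → 40/70 = 0.5714
  misalign: TP=24, FN=2+3+6+1=12 → 24/36 = 0.6667
  imbalance: TP=22, FN=9+9+11+9=38 → 22/60 = 0.3667
Lowest is class 'imbalance' with recall = 0.367.

0.367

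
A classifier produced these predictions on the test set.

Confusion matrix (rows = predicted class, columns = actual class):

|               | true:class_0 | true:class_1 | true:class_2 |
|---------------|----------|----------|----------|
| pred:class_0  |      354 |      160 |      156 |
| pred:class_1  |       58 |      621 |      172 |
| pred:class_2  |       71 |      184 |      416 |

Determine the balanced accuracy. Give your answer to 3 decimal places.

0.645

Balanced accuracy = mean of per-class recall.
  class_0: recall = 354/483 = 0.7329
  class_1: recall = 621/965 = 0.6435
  class_2: recall = 416/744 = 0.5591
Mean = (0.7329 + 0.6435 + 0.5591) / 3 = 0.645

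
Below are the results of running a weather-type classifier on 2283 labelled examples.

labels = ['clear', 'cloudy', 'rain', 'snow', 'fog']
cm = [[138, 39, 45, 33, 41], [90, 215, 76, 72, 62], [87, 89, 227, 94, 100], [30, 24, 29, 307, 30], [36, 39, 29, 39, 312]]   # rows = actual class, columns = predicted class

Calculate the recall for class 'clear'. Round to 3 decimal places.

0.466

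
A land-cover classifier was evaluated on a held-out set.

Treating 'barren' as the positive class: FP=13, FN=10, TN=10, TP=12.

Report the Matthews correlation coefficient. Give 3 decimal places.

-0.020

MCC = (TP·TN − FP·FN) / √((TP+FP)(TP+FN)(TN+FP)(TN+FN))
Numerator = 12·10 − 13·10 = -10
Denominator = √(25·22·23·20) = √253000 = 502.9911
MCC = -10 / 502.9911 = -0.020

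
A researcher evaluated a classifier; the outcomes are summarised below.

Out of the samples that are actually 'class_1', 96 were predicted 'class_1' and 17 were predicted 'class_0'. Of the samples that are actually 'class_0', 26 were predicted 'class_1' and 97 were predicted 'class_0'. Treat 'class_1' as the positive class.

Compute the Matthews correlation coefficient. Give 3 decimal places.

0.638

MCC = (TP·TN − FP·FN) / √((TP+FP)(TP+FN)(TN+FP)(TN+FN))
Numerator = 96·97 − 26·17 = 8870
Denominator = √(122·113·123·114) = √193307292 = 13903.4993
MCC = 8870 / 13903.4993 = 0.638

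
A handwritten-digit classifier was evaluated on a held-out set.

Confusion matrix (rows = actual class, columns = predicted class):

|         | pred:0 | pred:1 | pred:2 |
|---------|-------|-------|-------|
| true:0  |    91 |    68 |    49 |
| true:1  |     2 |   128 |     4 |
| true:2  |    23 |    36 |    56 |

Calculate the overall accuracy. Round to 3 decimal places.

0.602

Accuracy = trace / total = (91+128+56=275) / 457 = 275/457 = 0.602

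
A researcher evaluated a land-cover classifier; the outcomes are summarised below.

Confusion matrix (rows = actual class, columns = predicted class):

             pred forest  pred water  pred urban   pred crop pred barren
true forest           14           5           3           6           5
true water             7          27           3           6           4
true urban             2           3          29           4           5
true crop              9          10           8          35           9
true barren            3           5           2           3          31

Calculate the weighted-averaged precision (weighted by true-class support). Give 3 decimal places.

0.578

Per-class precision (TP/(TP+FP)):
  forest: TP=14, FP=7+2+9+3=21 → 14/35 = 0.4000
  water: TP=27, FP=5+3+10+5=23 → 27/50 = 0.5400
  urban: TP=29, FP=3+3+8+2=16 → 29/45 = 0.6444
  crop: TP=35, FP=6+6+4+3=19 → 35/54 = 0.6481
  barren: TP=31, FP=5+4+5+9=23 → 31/54 = 0.5741
Weighted-precision = Σ (supportᵢ/N)·precisionᵢ with N=238: (33/238)·0.4000 + (47/238)·0.5400 + (43/238)·0.6444 + (71/238)·0.6481 + (44/238)·0.5741 = 0.578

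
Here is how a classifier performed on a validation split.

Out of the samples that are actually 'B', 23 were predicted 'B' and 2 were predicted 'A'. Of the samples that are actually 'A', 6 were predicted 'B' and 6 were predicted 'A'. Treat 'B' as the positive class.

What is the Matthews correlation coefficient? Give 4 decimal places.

0.4776

MCC = (TP·TN − FP·FN) / √((TP+FP)(TP+FN)(TN+FP)(TN+FN))
Numerator = 23·6 − 6·2 = 126
Denominator = √(29·25·12·8) = √69600 = 263.8181
MCC = 126 / 263.8181 = 0.4776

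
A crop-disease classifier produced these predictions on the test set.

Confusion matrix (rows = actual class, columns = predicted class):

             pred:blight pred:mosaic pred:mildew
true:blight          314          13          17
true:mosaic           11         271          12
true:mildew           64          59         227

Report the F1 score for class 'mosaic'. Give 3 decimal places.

0.851

Treat 'mosaic' as positive and all other classes as negative.
F1 score = 2·TP/(2·TP+FP+FN).
mosaic: TP=271, FP=13+59=72, FN=11+12=23 → 542/637 = 0.8509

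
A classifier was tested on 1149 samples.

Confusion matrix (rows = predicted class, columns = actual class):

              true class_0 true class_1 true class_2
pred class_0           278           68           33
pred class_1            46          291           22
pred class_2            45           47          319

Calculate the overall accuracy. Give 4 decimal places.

0.7728

Accuracy = trace / total = (278+291+319=888) / 1149 = 888/1149 = 0.7728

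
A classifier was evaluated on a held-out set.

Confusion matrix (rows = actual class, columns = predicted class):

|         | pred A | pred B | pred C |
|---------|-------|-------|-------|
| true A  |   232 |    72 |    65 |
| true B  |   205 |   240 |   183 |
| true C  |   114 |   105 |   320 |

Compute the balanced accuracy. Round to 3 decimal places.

0.535

Balanced accuracy = mean of per-class recall.
  A: recall = 232/369 = 0.6287
  B: recall = 240/628 = 0.3822
  C: recall = 320/539 = 0.5937
Mean = (0.6287 + 0.3822 + 0.5937) / 3 = 0.535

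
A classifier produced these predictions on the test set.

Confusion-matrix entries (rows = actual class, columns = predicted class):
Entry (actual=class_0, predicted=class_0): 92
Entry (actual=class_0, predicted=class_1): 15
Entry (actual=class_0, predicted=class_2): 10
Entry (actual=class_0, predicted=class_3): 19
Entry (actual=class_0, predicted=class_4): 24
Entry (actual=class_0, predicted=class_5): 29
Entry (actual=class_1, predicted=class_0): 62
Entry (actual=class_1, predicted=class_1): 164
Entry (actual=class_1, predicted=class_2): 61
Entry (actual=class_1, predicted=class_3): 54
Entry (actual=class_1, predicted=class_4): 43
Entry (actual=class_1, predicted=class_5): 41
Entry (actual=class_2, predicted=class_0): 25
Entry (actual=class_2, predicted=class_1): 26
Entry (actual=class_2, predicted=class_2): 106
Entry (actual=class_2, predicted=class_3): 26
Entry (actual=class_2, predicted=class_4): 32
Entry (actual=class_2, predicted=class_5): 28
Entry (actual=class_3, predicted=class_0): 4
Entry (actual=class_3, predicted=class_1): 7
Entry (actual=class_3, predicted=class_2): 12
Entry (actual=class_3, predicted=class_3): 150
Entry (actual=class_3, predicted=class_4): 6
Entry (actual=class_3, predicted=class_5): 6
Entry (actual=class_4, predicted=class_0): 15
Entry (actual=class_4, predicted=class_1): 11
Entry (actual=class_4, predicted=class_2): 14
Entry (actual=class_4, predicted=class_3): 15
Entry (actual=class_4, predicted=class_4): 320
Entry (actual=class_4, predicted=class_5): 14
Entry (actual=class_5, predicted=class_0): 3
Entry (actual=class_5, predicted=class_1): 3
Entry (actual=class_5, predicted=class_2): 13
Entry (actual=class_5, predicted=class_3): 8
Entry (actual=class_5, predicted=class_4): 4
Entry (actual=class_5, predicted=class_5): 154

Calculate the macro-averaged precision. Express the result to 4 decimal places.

0.5896

Per-class precision (TP/(TP+FP)):
  class_0: TP=92, FP=62+25+4+15+3=109 → 92/201 = 0.45771
  class_1: TP=164, FP=15+26+7+11+3=62 → 164/226 = 0.72566
  class_2: TP=106, FP=10+61+12+14+13=110 → 106/216 = 0.49074
  class_3: TP=150, FP=19+54+26+15+8=122 → 150/272 = 0.55147
  class_4: TP=320, FP=24+43+32+6+4=109 → 320/429 = 0.74592
  class_5: TP=154, FP=29+41+28+6+14=118 → 154/272 = 0.56618
Macro-precision = mean = (0.45771 + 0.72566 + 0.49074 + 0.55147 + 0.74592 + 0.56618) / 6 = 0.5896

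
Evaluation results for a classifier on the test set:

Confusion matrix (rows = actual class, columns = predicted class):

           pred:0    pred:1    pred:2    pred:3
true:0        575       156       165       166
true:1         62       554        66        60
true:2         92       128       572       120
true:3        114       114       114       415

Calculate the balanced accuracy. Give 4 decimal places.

0.6159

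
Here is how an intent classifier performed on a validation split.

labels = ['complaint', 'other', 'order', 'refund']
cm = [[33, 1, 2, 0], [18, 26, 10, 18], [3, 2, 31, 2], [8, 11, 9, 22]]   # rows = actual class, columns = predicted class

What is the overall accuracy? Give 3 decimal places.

Accuracy = trace / total = (33+26+31+22=112) / 196 = 112/196 = 0.571

0.571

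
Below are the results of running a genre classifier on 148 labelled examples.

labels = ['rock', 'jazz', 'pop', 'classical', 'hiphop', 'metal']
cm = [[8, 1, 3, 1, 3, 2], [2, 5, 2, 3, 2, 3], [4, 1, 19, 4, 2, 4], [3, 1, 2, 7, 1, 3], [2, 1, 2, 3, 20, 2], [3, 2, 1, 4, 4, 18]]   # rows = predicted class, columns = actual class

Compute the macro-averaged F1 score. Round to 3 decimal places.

Per-class F1 score (2·TP/(2·TP+FP+FN)):
  rock: TP=8, FP=1+3+1+3+2=10, FN=2+4+3+2+3=14 → 16/40 = 0.4000
  jazz: TP=5, FP=2+2+3+2+3=12, FN=1+1+1+1+2=6 → 10/28 = 0.3571
  pop: TP=19, FP=4+1+4+2+4=15, FN=3+2+2+2+1=10 → 38/63 = 0.6032
  classical: TP=7, FP=3+1+2+1+3=10, FN=1+3+4+3+4=15 → 14/39 = 0.3590
  hiphop: TP=20, FP=2+1+2+3+2=10, FN=3+2+2+1+4=12 → 40/62 = 0.6452
  metal: TP=18, FP=3+2+1+4+4=14, FN=2+3+4+3+2=14 → 36/64 = 0.5625
Macro-F1 score = mean = (0.4000 + 0.3571 + 0.6032 + 0.3590 + 0.6452 + 0.5625) / 6 = 0.488

0.488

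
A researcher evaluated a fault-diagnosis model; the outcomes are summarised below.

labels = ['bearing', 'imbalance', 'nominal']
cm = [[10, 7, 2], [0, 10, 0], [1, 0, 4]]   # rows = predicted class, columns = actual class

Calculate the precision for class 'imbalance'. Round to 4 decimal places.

1.0000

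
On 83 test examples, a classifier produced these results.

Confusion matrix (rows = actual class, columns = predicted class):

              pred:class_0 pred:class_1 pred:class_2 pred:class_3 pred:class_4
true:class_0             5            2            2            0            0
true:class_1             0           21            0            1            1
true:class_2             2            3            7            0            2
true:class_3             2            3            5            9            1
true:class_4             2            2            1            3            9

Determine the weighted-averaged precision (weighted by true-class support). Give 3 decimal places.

Per-class precision (TP/(TP+FP)):
  class_0: TP=5, FP=0+2+2+2=6 → 5/11 = 0.4545
  class_1: TP=21, FP=2+3+3+2=10 → 21/31 = 0.6774
  class_2: TP=7, FP=2+0+5+1=8 → 7/15 = 0.4667
  class_3: TP=9, FP=0+1+0+3=4 → 9/13 = 0.6923
  class_4: TP=9, FP=0+1+2+1=4 → 9/13 = 0.6923
Weighted-precision = Σ (supportᵢ/N)·precisionᵢ with N=83: (9/83)·0.4545 + (23/83)·0.6774 + (14/83)·0.4667 + (20/83)·0.6923 + (17/83)·0.6923 = 0.624

0.624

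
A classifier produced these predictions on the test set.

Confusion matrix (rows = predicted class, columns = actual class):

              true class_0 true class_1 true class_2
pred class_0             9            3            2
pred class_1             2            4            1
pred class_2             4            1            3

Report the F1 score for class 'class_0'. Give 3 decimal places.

0.621

F1 score = 2·TP/(2·TP+FP+FN).
class_0: TP=9, FP=3+2=5, FN=2+4=6 → 18/29 = 0.6207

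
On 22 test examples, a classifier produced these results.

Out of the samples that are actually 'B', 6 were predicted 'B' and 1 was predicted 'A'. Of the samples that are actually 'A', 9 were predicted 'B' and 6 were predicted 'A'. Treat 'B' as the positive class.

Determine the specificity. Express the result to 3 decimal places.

Specificity = TN/(TN+FP) = 6/(6+9) = 0.400

0.400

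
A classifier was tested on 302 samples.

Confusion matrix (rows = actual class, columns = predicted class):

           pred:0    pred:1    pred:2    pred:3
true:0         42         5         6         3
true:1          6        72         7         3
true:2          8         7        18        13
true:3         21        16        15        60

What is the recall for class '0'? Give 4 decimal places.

0.7500

One-vs-rest for '0': TP = diagonal; FP = other classes predicted '0'; FN = '0' predicted as other.
recall = TP/(TP+FN).
0: TP=42, FN=5+6+3=14 → 42/56 = 0.75000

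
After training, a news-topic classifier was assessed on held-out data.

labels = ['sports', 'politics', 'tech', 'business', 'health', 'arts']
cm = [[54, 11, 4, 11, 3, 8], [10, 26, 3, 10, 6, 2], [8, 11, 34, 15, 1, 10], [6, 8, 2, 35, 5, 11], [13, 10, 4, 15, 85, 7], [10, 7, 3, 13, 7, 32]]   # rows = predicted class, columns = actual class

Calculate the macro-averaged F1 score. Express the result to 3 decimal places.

Per-class F1 score (2·TP/(2·TP+FP+FN)):
  sports: TP=54, FP=11+4+11+3+8=37, FN=10+8+6+13+10=47 → 108/192 = 0.5625
  politics: TP=26, FP=10+3+10+6+2=31, FN=11+11+8+10+7=47 → 52/130 = 0.4000
  tech: TP=34, FP=8+11+15+1+10=45, FN=4+3+2+4+3=16 → 68/129 = 0.5271
  business: TP=35, FP=6+8+2+5+11=32, FN=11+10+15+15+13=64 → 70/166 = 0.4217
  health: TP=85, FP=13+10+4+15+7=49, FN=3+6+1+5+7=22 → 170/241 = 0.7054
  arts: TP=32, FP=10+7+3+13+7=40, FN=8+2+10+11+7=38 → 64/142 = 0.4507
Macro-F1 score = mean = (0.5625 + 0.4000 + 0.5271 + 0.4217 + 0.7054 + 0.4507) / 6 = 0.511

0.511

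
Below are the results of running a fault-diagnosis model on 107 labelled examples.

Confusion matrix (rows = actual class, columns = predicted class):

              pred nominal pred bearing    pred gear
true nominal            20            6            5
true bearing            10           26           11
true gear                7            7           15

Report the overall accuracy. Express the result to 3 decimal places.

0.570

Accuracy = trace / total = (20+26+15=61) / 107 = 61/107 = 0.570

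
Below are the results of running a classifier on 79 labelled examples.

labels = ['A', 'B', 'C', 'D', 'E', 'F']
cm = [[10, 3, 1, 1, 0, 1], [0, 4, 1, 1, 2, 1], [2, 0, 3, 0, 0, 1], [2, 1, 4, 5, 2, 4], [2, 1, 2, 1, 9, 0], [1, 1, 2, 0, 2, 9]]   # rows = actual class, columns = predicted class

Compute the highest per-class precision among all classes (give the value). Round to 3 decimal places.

Per-class precision (TP/(TP+FP)):
  A: TP=10, FP=0+2+2+2+1=7 → 10/17 = 0.5882
  B: TP=4, FP=3+0+1+1+1=6 → 4/10 = 0.4000
  C: TP=3, FP=1+1+4+2+2=10 → 3/13 = 0.2308
  D: TP=5, FP=1+1+0+1+0=3 → 5/8 = 0.6250
  E: TP=9, FP=0+2+0+2+2=6 → 9/15 = 0.6000
  F: TP=9, FP=1+1+1+4+0=7 → 9/16 = 0.5625
Highest is class 'D' with precision = 0.625.

0.625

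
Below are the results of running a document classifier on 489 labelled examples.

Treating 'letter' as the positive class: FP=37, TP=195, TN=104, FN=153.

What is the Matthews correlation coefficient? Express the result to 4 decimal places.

MCC = (TP·TN − FP·FN) / √((TP+FP)(TP+FN)(TN+FP)(TN+FN))
Numerator = 195·104 − 37·153 = 14619
Denominator = √(232·348·141·257) = √2925630432 = 54089.0972
MCC = 14619 / 54089.0972 = 0.2703

0.2703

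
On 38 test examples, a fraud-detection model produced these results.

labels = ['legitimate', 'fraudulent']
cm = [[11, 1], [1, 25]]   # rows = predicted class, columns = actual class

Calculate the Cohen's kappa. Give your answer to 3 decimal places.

Observed agreement pₒ = trace/N = 36/38 = 0.9474
Expected agreement pₑ = Σ (rowᵢ·colᵢ)/N² = (12·12 + 26·26)/38² = 0.5679
κ = (pₒ − pₑ)/(1 − pₑ) = (0.9474 − 0.5679)/(1 − 0.5679) = 0.878

0.878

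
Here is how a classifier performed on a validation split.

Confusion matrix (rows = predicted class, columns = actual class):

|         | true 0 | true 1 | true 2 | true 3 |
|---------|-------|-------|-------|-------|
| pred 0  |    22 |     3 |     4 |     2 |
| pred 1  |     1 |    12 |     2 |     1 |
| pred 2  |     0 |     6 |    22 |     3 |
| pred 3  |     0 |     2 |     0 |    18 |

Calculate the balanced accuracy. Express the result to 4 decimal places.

0.7535

Balanced accuracy = mean of per-class recall.
  0: recall = 22/23 = 0.95652
  1: recall = 12/23 = 0.52174
  2: recall = 22/28 = 0.78571
  3: recall = 18/24 = 0.75000
Mean = (0.95652 + 0.52174 + 0.78571 + 0.75000) / 4 = 0.7535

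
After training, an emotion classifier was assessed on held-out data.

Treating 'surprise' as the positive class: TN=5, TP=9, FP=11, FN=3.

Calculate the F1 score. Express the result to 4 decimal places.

0.5625

Precision = TP/(TP+FP) = 9/20 = 0.4500
Recall = TP/(TP+FN) = 9/12 = 0.7500
F1 = 2·TP/(2·TP+FP+FN) = 18/32 = 0.5625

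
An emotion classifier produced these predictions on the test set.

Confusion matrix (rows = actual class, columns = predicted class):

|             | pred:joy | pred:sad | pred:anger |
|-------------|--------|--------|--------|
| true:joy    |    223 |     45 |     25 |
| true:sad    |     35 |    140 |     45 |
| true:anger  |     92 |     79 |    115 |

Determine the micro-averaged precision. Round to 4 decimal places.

0.5982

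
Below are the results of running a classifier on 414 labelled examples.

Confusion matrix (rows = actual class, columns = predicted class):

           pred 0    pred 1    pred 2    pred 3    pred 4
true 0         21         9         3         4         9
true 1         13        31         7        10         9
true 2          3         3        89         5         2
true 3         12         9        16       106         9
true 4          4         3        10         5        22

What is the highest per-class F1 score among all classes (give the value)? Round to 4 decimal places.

0.7841

Per-class F1 score (2·TP/(2·TP+FP+FN)):
  0: TP=21, FP=13+3+12+4=32, FN=9+3+4+9=25 → 42/99 = 0.42424
  1: TP=31, FP=9+3+9+3=24, FN=13+7+10+9=39 → 62/125 = 0.49600
  2: TP=89, FP=3+7+16+10=36, FN=3+3+5+2=13 → 178/227 = 0.78414
  3: TP=106, FP=4+10+5+5=24, FN=12+9+16+9=46 → 212/282 = 0.75177
  4: TP=22, FP=9+9+2+9=29, FN=4+3+10+5=22 → 44/95 = 0.46316
Highest is class '2' with F1 score = 0.7841.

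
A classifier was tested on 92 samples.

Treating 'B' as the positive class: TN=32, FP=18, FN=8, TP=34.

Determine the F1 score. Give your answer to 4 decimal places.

Precision = TP/(TP+FP) = 34/52 = 0.6538
Recall = TP/(TP+FN) = 34/42 = 0.8095
F1 = 2·TP/(2·TP+FP+FN) = 68/94 = 0.7234

0.7234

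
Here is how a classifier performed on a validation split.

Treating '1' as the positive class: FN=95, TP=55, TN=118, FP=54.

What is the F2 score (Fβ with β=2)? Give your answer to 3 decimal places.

Fβ = (1+β²)·TP / ((1+β²)·TP + β²·FN + FP), with β²=4
= 5·55 / (5·55 + 4·95 + 54) = 0.388

0.388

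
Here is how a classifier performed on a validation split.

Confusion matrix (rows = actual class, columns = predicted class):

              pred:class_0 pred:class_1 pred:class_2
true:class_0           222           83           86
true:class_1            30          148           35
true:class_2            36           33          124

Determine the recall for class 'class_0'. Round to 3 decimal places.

recall = TP/(TP+FN).
class_0: TP=222, FN=83+86=169 → 222/391 = 0.5678

0.568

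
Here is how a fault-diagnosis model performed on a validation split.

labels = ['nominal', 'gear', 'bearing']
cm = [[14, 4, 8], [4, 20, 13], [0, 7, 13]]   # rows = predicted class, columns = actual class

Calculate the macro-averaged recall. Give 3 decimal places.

0.602

Per-class recall (TP/(TP+FN)):
  nominal: TP=14, FN=4+0=4 → 14/18 = 0.7778
  gear: TP=20, FN=4+7=11 → 20/31 = 0.6452
  bearing: TP=13, FN=8+13=21 → 13/34 = 0.3824
Macro-recall = mean = (0.7778 + 0.6452 + 0.3824) / 3 = 0.602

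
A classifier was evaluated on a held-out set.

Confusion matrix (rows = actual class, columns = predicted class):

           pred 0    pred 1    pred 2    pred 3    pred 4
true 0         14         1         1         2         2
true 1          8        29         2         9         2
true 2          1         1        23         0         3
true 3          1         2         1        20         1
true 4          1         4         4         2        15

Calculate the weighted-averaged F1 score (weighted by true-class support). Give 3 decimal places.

Per-class F1 score (2·TP/(2·TP+FP+FN)):
  0: TP=14, FP=8+1+1+1=11, FN=1+1+2+2=6 → 28/45 = 0.6222
  1: TP=29, FP=1+1+2+4=8, FN=8+2+9+2=21 → 58/87 = 0.6667
  2: TP=23, FP=1+2+1+4=8, FN=1+1+0+3=5 → 46/59 = 0.7797
  3: TP=20, FP=2+9+0+2=13, FN=1+2+1+1=5 → 40/58 = 0.6897
  4: TP=15, FP=2+2+3+1=8, FN=1+4+4+2=11 → 30/49 = 0.6122
Weighted-F1 score = Σ (supportᵢ/N)·F1 scoreᵢ with N=149: (20/149)·0.6222 + (50/149)·0.6667 + (28/149)·0.7797 + (25/149)·0.6897 + (26/149)·0.6122 = 0.676

0.676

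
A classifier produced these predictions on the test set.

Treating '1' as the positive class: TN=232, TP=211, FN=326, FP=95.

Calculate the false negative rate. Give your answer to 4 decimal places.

0.6071

FNR = FN/(FN+TP) = 326/(326+211) = 0.6071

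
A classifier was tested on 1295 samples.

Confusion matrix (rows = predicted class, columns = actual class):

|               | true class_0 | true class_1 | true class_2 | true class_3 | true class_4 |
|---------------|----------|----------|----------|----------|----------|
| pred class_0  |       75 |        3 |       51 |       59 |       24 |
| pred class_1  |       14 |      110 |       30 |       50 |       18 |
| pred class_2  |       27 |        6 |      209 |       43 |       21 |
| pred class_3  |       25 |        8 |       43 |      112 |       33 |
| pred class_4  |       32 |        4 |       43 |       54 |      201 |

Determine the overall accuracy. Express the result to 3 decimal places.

0.546

Accuracy = trace / total = (75+110+209+112+201=707) / 1295 = 707/1295 = 0.546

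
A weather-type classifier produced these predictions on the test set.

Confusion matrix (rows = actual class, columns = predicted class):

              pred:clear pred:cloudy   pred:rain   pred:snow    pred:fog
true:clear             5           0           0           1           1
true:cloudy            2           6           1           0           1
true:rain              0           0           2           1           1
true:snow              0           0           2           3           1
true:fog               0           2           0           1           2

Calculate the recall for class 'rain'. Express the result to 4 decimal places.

0.5000

Take TP from the diagonal, FP from the rest of the 'rain' prediction marginal, FN from the rest of the 'rain' actual marginal.
recall = TP/(TP+FN).
rain: TP=2, FN=0+0+1+1=2 → 2/4 = 0.50000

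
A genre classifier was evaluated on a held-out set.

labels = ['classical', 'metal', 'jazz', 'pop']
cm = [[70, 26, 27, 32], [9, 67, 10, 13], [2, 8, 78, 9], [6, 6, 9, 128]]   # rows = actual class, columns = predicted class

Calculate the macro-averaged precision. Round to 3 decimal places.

0.691

Per-class precision (TP/(TP+FP)):
  classical: TP=70, FP=9+2+6=17 → 70/87 = 0.8046
  metal: TP=67, FP=26+8+6=40 → 67/107 = 0.6262
  jazz: TP=78, FP=27+10+9=46 → 78/124 = 0.6290
  pop: TP=128, FP=32+13+9=54 → 128/182 = 0.7033
Macro-precision = mean = (0.8046 + 0.6262 + 0.6290 + 0.7033) / 4 = 0.691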